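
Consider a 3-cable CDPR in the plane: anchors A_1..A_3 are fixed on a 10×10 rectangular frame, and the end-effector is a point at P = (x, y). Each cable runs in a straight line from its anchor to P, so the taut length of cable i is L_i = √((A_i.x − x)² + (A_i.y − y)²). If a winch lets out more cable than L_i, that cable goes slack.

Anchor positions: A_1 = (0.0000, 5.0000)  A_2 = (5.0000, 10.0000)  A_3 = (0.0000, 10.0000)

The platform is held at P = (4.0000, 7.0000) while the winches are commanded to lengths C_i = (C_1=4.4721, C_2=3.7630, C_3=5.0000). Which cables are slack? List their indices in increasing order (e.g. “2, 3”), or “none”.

i=1: geometric 4.4721 vs commanded 4.4721 ⇒ taut
i=2: geometric 3.1623 vs commanded 3.7630 ⇒ slack
i=3: geometric 5.0000 vs commanded 5.0000 ⇒ taut

2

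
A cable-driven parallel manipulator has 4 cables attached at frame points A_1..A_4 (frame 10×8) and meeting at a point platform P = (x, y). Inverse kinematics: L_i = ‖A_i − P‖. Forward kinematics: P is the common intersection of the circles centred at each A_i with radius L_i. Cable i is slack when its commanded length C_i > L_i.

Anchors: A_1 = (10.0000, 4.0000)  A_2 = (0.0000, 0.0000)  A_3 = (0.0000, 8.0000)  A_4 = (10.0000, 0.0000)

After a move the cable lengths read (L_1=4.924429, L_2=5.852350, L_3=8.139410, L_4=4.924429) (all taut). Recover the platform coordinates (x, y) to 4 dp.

(5.5000, 2.0000)

circle eqns → linear via eq_j − eq_1; set c_j = A_j·A_j − L_j²
c_1 = 100.0000+16.0000−24.2500 = 91.7500
20.0000·x + 8.0000·y = c_1−c_2 = 126.0000
20.0000·x − 8.0000·y = c_1−c_3 = 94.0000
0.0000·x + 8.0000·y = c_1−c_4 = 16.0000
solve first two rows → x=5.5000, y=2.0000
check cable 4: ‖A_4−P‖² = 24.2500 ≈ L_4² = 24.2500 ✓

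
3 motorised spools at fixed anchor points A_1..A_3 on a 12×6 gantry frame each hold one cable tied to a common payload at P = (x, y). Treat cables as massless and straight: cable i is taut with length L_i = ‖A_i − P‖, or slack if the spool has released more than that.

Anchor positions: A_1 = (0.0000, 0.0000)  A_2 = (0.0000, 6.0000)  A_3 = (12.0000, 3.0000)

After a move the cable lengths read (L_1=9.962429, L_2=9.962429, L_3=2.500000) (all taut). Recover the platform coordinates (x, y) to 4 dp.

(9.5000, 3.0000)

expand ‖A_i−P‖²=L_i² and subtract eq 1 (c_i ≔ ‖A_i‖²−L_i²)
c_1 = 0.0000+0.0000−99.2500 = -99.2500
eq1−eq2 → [0.0000  -12.0000]·P = -36.0000
eq1−eq3 → [-24.0000  -6.0000]·P = -246.0000
2×2 solve → P = (9.5000, 3.0000)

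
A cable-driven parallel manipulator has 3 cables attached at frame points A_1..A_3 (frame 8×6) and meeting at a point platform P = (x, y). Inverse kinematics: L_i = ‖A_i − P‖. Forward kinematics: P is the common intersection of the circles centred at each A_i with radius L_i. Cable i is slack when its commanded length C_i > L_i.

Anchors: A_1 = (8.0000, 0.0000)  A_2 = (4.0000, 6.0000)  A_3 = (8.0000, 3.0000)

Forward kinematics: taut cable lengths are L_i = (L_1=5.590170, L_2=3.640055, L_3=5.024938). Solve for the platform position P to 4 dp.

expand ‖A_i−P‖²=L_i² and subtract eq 1 (k_i ≔ ‖A_i‖²−L_i²)
k_1 = 64.0000+0.0000−31.2500 = 32.7500
eq1−eq2 → [8.0000  -12.0000]·P = -6.0000
eq1−eq3 → [0.0000  -6.0000]·P = -15.0000
2×2 solve → P = (3.0000, 2.5000)

(3.0000, 2.5000)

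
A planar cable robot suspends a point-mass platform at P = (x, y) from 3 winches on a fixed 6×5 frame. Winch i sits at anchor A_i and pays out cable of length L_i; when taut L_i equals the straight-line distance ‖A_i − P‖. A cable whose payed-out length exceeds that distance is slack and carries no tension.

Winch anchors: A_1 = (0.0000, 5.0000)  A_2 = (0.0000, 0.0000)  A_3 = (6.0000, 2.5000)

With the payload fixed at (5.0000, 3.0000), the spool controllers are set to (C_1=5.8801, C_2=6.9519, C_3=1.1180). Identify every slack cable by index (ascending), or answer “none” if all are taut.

1, 2

cable 1: √((-5.0000)²+(2.0000)²)=5.3852, C_1=5.8801: slack
cable 2: √((-5.0000)²+(-3.0000)²)=5.8310, C_2=6.9519: slack
cable 3: √((1.0000)²+(-0.5000)²)=1.1180, C_3=1.1180: taut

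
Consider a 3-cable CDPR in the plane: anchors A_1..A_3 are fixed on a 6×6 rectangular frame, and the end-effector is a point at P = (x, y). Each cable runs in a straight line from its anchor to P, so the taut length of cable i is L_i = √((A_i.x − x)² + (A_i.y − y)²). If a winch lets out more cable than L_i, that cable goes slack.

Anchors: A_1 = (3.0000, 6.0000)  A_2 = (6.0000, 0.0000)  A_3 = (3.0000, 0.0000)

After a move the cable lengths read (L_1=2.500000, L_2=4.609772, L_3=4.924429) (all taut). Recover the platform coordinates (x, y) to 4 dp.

(5.0000, 4.5000)

circle eqns → linear via eq_j − eq_1; set q_j = A_j·A_j − L_j²
q_1 = 9.0000+36.0000−6.2500 = 38.7500
-6.0000·x + 12.0000·y = q_1−q_2 = 24.0000
0.0000·x + 12.0000·y = q_1−q_3 = 54.0000
solve first two rows → x=5.0000, y=4.5000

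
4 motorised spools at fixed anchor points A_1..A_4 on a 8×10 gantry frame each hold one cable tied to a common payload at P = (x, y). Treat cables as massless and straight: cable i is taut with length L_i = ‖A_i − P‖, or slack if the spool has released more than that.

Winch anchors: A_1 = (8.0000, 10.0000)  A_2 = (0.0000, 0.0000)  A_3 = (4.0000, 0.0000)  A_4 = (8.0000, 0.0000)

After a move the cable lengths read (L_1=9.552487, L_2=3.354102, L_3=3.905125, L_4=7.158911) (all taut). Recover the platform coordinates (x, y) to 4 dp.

circle eqns → linear via eq_j − eq_1; set k_j = A_j·A_j − L_j²
k_1 = 64.0000+100.0000−91.2500 = 72.7500
16.0000·x + 20.0000·y = k_1−k_2 = 84.0000
8.0000·x + 20.0000·y = k_1−k_3 = 72.0000
0.0000·x + 20.0000·y = k_1−k_4 = 60.0000
solve first two rows → x=1.5000, y=3.0000
check cable 4: ‖A_4−P‖² = 51.2500 ≈ L_4² = 51.2500 ✓

(1.5000, 3.0000)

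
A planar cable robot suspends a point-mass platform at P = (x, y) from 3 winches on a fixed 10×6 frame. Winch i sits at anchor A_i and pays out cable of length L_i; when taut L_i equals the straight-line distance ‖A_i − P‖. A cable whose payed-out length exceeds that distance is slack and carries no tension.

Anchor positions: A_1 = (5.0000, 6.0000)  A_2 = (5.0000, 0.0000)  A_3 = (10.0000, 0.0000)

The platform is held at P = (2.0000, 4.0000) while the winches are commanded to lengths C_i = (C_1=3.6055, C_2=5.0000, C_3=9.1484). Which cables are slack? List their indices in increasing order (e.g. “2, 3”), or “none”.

cable 1: √((3.0000)²+(2.0000)²)=3.6056, C_1=3.6055: taut
cable 2: √((3.0000)²+(-4.0000)²)=5.0000, C_2=5.0000: taut
cable 3: √((8.0000)²+(-4.0000)²)=8.9443, C_3=9.1484: slack

3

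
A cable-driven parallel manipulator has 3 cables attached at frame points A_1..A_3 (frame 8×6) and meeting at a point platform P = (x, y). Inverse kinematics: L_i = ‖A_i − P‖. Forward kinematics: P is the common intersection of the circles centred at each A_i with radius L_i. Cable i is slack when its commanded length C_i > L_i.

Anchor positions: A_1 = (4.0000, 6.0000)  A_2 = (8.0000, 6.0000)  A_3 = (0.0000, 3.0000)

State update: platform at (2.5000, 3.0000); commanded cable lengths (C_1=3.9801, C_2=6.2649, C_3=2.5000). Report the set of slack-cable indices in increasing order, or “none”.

cable 1: L_1 = ‖A_1−P‖ = 3.3541;  C_1 = 3.9801 → slack
cable 2: L_2 = ‖A_2−P‖ = 6.2650;  C_2 = 6.2649 → taut
cable 3: L_3 = ‖A_3−P‖ = 2.5000;  C_3 = 2.5000 → taut

1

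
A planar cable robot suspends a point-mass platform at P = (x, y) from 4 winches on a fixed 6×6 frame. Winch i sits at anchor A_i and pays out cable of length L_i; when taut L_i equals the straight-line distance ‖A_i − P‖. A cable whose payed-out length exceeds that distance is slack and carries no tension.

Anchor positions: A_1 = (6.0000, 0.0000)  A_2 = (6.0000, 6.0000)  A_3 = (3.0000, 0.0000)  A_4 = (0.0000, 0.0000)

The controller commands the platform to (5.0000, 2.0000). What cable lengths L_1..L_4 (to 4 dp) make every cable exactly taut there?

L_1 = √((6.0000−5.0000)² + (0.0000−2.0000)²) = 2.2361
L_2 = √((6.0000−5.0000)² + (6.0000−2.0000)²) = 4.1231
L_3 = √((3.0000−5.0000)² + (0.0000−2.0000)²) = 2.8284
L_4 = √((0.0000−5.0000)² + (0.0000−2.0000)²) = 5.3852

(2.2361, 4.1231, 2.8284, 5.3852)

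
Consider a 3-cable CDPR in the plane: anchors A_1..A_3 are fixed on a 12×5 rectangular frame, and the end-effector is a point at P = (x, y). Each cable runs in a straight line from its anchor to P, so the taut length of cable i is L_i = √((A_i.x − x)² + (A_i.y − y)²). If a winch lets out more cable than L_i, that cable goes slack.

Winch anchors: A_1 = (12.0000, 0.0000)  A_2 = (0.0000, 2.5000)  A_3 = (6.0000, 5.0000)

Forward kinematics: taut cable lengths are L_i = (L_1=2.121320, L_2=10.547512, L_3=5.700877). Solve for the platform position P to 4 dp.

circle eqns → linear via eq_j − eq_1; set k_j = A_j·A_j − L_j²
k_1 = 144.0000+0.0000−4.5000 = 139.5000
24.0000·x − 5.0000·y = k_1−k_2 = 244.5000
12.0000·x − 10.0000·y = k_1−k_3 = 111.0000
solve first two rows → x=10.5000, y=1.5000

(10.5000, 1.5000)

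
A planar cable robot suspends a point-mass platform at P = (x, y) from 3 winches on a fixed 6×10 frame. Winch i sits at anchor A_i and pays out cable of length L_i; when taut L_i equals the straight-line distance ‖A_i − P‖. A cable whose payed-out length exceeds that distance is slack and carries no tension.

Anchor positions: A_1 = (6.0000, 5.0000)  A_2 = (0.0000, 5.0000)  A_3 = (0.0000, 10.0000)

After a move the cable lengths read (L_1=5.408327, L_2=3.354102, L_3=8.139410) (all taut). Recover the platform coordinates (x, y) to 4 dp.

expand ‖A_i−P‖²=L_i² and subtract eq 1 (c_i ≔ ‖A_i‖²−L_i²)
c_1 = 36.0000+25.0000−29.2500 = 31.7500
eq1−eq2 → [12.0000  0.0000]·P = 18.0000
eq1−eq3 → [12.0000  -10.0000]·P = -2.0000
2×2 solve → P = (1.5000, 2.0000)

(1.5000, 2.0000)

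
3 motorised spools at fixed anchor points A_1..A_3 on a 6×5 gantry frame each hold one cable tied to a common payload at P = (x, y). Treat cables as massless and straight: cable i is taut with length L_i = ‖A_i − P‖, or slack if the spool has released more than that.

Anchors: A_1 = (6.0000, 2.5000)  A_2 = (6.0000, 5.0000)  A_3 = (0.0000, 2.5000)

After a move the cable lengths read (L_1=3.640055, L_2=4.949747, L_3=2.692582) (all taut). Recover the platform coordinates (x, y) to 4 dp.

each cable: (A_i−P)·(A_i−P) = L_i²; let k_i = ‖A_i‖²−L_i²
k_1 = 36.0000+6.2500−13.2500 = 29.0000
row 1: 0.0000x − 5.0000y = -7.5000  (k_2=36.5000)
row 2: 12.0000x + 0.0000y = 30.0000  (k_3=-1.0000)
Cramer on rows 1–2 → x = 2.5000, y = 1.5000

(2.5000, 1.5000)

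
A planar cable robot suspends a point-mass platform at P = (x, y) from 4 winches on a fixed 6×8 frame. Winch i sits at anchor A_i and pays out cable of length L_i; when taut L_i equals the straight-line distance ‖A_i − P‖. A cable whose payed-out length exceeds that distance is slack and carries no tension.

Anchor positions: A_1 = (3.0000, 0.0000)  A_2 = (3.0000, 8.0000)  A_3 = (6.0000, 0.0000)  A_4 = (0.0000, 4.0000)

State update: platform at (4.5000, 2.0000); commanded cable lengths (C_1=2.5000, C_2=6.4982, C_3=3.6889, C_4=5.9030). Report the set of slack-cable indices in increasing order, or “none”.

2, 3, 4

cable 1: L_1 = ‖A_1−P‖ = 2.5000;  C_1 = 2.5000 → taut
cable 2: L_2 = ‖A_2−P‖ = 6.1847;  C_2 = 6.4982 → slack
cable 3: L_3 = ‖A_3−P‖ = 2.5000;  C_3 = 3.6889 → slack
cable 4: L_4 = ‖A_4−P‖ = 4.9244;  C_4 = 5.9030 → slack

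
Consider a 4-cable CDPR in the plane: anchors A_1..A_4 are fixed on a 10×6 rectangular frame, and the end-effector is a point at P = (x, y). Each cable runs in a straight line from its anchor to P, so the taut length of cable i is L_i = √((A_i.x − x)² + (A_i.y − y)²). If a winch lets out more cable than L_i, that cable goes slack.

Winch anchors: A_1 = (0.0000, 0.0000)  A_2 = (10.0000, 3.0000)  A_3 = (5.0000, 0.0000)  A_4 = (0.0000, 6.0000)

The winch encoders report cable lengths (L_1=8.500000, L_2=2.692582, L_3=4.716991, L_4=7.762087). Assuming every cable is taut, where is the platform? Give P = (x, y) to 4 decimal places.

(7.5000, 4.0000)

circle eqns → linear via eq_j − eq_1; set q_j = A_j·A_j − L_j²
q_1 = 0.0000+0.0000−72.2500 = -72.2500
-20.0000·x − 6.0000·y = q_1−q_2 = -174.0000
-10.0000·x + 0.0000·y = q_1−q_3 = -75.0000
0.0000·x − 12.0000·y = q_1−q_4 = -48.0000
solve first two rows → x=7.5000, y=4.0000
check cable 4: ‖A_4−P‖² = 60.2500 ≈ L_4² = 60.2500 ✓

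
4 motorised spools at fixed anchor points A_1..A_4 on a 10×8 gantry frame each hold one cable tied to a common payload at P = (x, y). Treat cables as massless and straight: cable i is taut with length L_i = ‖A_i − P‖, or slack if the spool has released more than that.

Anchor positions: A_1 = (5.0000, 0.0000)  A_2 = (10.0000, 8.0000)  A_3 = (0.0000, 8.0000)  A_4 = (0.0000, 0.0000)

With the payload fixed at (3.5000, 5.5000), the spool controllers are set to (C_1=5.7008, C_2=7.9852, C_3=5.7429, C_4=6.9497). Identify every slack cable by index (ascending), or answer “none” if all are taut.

cable 1: L_1 = ‖A_1−P‖ = 5.7009;  C_1 = 5.7008 → taut
cable 2: L_2 = ‖A_2−P‖ = 6.9642;  C_2 = 7.9852 → slack
cable 3: L_3 = ‖A_3−P‖ = 4.3012;  C_3 = 5.7429 → slack
cable 4: L_4 = ‖A_4−P‖ = 6.5192;  C_4 = 6.9497 → slack

2, 3, 4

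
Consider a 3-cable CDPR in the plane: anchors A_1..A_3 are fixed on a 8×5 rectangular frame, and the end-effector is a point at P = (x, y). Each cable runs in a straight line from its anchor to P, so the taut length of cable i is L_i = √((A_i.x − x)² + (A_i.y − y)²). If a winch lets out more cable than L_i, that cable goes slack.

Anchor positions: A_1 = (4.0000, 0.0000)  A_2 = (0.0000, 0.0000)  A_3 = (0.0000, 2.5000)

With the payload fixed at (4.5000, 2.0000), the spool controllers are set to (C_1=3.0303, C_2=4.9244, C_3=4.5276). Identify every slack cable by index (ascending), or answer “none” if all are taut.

1

cable 1: √((-0.5000)²+(-2.0000)²)=2.0616, C_1=3.0303: slack
cable 2: √((-4.5000)²+(-2.0000)²)=4.9244, C_2=4.9244: taut
cable 3: √((-4.5000)²+(0.5000)²)=4.5277, C_3=4.5276: taut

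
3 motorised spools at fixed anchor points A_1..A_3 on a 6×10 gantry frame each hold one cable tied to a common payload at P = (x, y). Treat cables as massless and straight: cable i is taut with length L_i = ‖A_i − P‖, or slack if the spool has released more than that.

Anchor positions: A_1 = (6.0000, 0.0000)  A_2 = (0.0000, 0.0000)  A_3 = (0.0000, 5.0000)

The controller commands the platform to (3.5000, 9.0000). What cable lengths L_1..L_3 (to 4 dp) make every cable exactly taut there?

L_1 = √((6.0000−3.5000)² + (0.0000−9.0000)²) = 9.3408
L_2 = √((0.0000−3.5000)² + (0.0000−9.0000)²) = 9.6566
L_3 = √((0.0000−3.5000)² + (5.0000−9.0000)²) = 5.3151

(9.3408, 9.6566, 5.3151)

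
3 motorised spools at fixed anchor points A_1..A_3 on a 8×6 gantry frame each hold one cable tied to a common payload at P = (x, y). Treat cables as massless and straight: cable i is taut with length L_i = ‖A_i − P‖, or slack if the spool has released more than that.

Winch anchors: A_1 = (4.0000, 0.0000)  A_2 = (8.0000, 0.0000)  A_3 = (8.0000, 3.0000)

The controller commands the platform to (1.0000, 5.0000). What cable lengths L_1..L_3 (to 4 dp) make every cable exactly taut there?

L_1: Δ = A_1−P = (3.0000, -5.0000) → ‖Δ‖ = √34.0000 = 5.8310
L_2: Δ = A_2−P = (7.0000, -5.0000) → ‖Δ‖ = √74.0000 = 8.6023
L_3: Δ = A_3−P = (7.0000, -2.0000) → ‖Δ‖ = √53.0000 = 7.2801

(5.8310, 8.6023, 7.2801)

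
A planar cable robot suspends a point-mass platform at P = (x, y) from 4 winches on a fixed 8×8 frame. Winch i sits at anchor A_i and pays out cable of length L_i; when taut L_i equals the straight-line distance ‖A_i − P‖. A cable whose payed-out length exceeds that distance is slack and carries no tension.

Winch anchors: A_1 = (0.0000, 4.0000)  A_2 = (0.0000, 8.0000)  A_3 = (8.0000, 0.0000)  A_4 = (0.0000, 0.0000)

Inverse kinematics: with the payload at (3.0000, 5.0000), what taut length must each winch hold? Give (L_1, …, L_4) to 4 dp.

(3.1623, 4.2426, 7.0711, 5.8310)

L_1: Δ = A_1−P = (-3.0000, -1.0000) → ‖Δ‖ = √10.0000 = 3.1623
L_2: Δ = A_2−P = (-3.0000, 3.0000) → ‖Δ‖ = √18.0000 = 4.2426
L_3: Δ = A_3−P = (5.0000, -5.0000) → ‖Δ‖ = √50.0000 = 7.0711
L_4: Δ = A_4−P = (-3.0000, -5.0000) → ‖Δ‖ = √34.0000 = 5.8310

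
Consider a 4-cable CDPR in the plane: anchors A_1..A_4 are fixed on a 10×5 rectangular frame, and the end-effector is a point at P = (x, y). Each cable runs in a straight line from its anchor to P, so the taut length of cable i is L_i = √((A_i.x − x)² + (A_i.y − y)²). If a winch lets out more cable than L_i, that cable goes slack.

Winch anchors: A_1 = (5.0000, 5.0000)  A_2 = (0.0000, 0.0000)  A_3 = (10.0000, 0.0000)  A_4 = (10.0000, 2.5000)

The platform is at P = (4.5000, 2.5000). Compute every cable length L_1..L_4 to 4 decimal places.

L_1: Δ = A_1−P = (0.5000, 2.5000) → ‖Δ‖ = √6.5000 = 2.5495
L_2: Δ = A_2−P = (-4.5000, -2.5000) → ‖Δ‖ = √26.5000 = 5.1478
L_3: Δ = A_3−P = (5.5000, -2.5000) → ‖Δ‖ = √36.5000 = 6.0415
L_4: Δ = A_4−P = (5.5000, 0.0000) → ‖Δ‖ = √30.2500 = 5.5000

(2.5495, 5.1478, 6.0415, 5.5000)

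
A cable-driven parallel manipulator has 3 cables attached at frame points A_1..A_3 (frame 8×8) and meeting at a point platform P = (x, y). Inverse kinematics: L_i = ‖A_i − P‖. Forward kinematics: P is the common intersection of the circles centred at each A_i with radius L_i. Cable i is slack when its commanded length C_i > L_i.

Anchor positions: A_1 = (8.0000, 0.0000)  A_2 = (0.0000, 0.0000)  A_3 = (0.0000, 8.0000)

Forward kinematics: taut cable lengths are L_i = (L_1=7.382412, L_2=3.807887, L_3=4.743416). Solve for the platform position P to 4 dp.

(1.5000, 3.5000)

expand ‖A_i−P‖²=L_i² and subtract eq 1 (k_i ≔ ‖A_i‖²−L_i²)
k_1 = 64.0000+0.0000−54.5000 = 9.5000
eq1−eq2 → [16.0000  0.0000]·P = 24.0000
eq1−eq3 → [16.0000  -16.0000]·P = -32.0000
2×2 solve → P = (1.5000, 3.5000)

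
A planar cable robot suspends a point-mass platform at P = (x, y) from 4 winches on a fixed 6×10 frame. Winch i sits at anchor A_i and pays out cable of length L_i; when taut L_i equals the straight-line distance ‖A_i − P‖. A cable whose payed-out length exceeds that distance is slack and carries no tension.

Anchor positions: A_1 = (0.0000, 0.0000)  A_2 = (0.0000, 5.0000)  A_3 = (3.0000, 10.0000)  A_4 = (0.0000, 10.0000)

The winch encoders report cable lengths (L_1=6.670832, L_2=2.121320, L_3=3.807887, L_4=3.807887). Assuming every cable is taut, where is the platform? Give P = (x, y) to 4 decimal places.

each cable: (A_i−P)·(A_i−P) = L_i²; let k_i = ‖A_i‖²−L_i²
k_1 = 0.0000+0.0000−44.5000 = -44.5000
row 1: 0.0000x − 10.0000y = -65.0000  (k_2=20.5000)
row 2: -6.0000x − 20.0000y = -139.0000  (k_3=94.5000)
row 3: 0.0000x − 20.0000y = -130.0000  (k_4=85.5000)
Cramer on rows 1–2 → x = 1.5000, y = 6.5000
check cable 4: ‖A_4−P‖² = 14.5000 ≈ L_4² = 14.5000 ✓

(1.5000, 6.5000)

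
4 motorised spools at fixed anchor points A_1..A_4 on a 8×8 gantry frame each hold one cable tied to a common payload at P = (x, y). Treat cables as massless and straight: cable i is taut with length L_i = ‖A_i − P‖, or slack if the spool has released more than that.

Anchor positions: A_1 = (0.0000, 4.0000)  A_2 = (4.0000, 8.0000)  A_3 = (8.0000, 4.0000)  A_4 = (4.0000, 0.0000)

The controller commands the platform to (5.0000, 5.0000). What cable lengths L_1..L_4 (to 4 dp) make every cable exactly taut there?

L_1 = √((0.0000−5.0000)² + (4.0000−5.0000)²) = 5.0990
L_2 = √((4.0000−5.0000)² + (8.0000−5.0000)²) = 3.1623
L_3 = √((8.0000−5.0000)² + (4.0000−5.0000)²) = 3.1623
L_4 = √((4.0000−5.0000)² + (0.0000−5.0000)²) = 5.0990

(5.0990, 3.1623, 3.1623, 5.0990)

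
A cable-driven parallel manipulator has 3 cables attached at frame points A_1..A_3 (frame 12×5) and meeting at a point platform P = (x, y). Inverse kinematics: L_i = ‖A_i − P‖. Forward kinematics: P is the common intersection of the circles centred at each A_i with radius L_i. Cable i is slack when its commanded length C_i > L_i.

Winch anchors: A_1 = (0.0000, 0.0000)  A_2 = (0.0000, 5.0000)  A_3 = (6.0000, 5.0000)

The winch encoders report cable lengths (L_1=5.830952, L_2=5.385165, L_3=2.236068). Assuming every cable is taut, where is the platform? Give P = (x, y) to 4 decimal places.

(5.0000, 3.0000)

each cable: (A_i−P)·(A_i−P) = L_i²; let c_i = ‖A_i‖²−L_i²
c_1 = 0.0000+0.0000−34.0000 = -34.0000
row 1: 0.0000x − 10.0000y = -30.0000  (c_2=-4.0000)
row 2: -12.0000x − 10.0000y = -90.0000  (c_3=56.0000)
Cramer on rows 1–2 → x = 5.0000, y = 3.0000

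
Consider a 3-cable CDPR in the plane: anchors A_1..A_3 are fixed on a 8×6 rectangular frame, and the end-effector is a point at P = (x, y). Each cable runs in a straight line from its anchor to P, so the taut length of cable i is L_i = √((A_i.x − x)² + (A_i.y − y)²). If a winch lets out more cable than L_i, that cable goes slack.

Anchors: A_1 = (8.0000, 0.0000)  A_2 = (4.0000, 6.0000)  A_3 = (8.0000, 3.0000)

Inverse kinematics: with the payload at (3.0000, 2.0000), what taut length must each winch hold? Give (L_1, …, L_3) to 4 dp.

(5.3852, 4.1231, 5.0990)

cable 1: Δx=5.0000, Δy=-2.0000; L_1 = √(Δx²+Δy²) = 5.3852
cable 2: Δx=1.0000, Δy=4.0000; L_2 = √(Δx²+Δy²) = 4.1231
cable 3: Δx=5.0000, Δy=1.0000; L_3 = √(Δx²+Δy²) = 5.0990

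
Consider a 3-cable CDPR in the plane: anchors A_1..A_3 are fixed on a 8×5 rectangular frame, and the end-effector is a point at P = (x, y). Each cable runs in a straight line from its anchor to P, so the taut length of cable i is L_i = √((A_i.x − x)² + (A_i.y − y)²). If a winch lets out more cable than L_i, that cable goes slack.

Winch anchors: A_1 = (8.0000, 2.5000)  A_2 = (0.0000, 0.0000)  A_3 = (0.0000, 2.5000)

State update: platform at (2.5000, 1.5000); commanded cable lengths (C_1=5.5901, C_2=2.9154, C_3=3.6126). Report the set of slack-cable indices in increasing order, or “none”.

3

i=1: geometric 5.5902 vs commanded 5.5901 ⇒ taut
i=2: geometric 2.9155 vs commanded 2.9154 ⇒ taut
i=3: geometric 2.6926 vs commanded 3.6126 ⇒ slack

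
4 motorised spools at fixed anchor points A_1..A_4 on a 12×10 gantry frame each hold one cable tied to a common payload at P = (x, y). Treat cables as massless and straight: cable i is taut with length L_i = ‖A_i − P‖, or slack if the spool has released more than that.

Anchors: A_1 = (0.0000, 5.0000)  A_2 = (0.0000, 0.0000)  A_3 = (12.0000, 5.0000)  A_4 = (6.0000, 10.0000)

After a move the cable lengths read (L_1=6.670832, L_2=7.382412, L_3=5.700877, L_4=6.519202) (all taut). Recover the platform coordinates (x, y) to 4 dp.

(6.5000, 3.5000)

expand ‖A_i−P‖²=L_i² and subtract eq 1 (c_i ≔ ‖A_i‖²−L_i²)
c_1 = 0.0000+25.0000−44.5000 = -19.5000
eq1−eq2 → [0.0000  10.0000]·P = 35.0000
eq1−eq3 → [-24.0000  0.0000]·P = -156.0000
eq1−eq4 → [-12.0000  -10.0000]·P = -113.0000
2×2 solve → P = (6.5000, 3.5000)
check cable 4: ‖A_4−P‖² = 42.5000 ≈ L_4² = 42.5000 ✓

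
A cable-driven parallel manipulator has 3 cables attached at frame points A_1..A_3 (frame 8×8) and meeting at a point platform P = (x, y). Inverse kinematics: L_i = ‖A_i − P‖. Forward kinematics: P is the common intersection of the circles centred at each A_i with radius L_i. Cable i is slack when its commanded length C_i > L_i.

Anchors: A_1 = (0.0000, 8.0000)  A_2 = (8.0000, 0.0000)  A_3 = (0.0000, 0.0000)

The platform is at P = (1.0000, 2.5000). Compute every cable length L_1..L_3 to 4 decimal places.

(5.5902, 7.4330, 2.6926)

L_1: Δ = A_1−P = (-1.0000, 5.5000) → ‖Δ‖ = √31.2500 = 5.5902
L_2: Δ = A_2−P = (7.0000, -2.5000) → ‖Δ‖ = √55.2500 = 7.4330
L_3: Δ = A_3−P = (-1.0000, -2.5000) → ‖Δ‖ = √7.2500 = 2.6926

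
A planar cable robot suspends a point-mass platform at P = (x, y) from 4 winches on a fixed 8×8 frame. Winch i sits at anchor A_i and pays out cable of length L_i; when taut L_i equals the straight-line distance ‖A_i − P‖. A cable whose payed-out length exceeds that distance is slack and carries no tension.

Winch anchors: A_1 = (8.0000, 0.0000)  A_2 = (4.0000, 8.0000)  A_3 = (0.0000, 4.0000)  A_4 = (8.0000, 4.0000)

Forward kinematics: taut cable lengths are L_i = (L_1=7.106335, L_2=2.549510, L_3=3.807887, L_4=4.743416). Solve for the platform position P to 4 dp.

(3.5000, 5.5000)

circle eqns → linear via eq_j − eq_1; set c_j = A_j·A_j − L_j²
c_1 = 64.0000+0.0000−50.5000 = 13.5000
8.0000·x − 16.0000·y = c_1−c_2 = -60.0000
16.0000·x − 8.0000·y = c_1−c_3 = 12.0000
0.0000·x − 8.0000·y = c_1−c_4 = -44.0000
solve first two rows → x=3.5000, y=5.5000
check cable 4: ‖A_4−P‖² = 22.5000 ≈ L_4² = 22.5000 ✓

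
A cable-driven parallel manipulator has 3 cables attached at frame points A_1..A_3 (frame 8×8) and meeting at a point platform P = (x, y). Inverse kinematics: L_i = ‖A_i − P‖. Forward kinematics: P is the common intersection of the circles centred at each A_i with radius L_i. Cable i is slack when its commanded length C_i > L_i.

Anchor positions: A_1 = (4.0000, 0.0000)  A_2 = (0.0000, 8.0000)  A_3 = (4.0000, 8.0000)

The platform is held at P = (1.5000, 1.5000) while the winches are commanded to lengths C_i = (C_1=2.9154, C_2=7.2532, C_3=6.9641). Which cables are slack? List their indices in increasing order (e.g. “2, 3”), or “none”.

cable 1: L_1 = ‖A_1−P‖ = 2.9155;  C_1 = 2.9154 → taut
cable 2: L_2 = ‖A_2−P‖ = 6.6708;  C_2 = 7.2532 → slack
cable 3: L_3 = ‖A_3−P‖ = 6.9642;  C_3 = 6.9641 → taut

2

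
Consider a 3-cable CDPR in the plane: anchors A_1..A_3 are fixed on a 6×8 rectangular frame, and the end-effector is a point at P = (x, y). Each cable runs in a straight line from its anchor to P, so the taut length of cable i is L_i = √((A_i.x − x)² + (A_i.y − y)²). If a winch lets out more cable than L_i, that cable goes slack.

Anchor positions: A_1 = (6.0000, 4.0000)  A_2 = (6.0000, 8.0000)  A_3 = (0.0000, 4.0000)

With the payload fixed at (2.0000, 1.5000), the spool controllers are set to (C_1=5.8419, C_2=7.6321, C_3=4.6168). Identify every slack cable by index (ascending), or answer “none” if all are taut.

1, 3

cable 1: L_1 = ‖A_1−P‖ = 4.7170;  C_1 = 5.8419 → slack
cable 2: L_2 = ‖A_2−P‖ = 7.6322;  C_2 = 7.6321 → taut
cable 3: L_3 = ‖A_3−P‖ = 3.2016;  C_3 = 4.6168 → slack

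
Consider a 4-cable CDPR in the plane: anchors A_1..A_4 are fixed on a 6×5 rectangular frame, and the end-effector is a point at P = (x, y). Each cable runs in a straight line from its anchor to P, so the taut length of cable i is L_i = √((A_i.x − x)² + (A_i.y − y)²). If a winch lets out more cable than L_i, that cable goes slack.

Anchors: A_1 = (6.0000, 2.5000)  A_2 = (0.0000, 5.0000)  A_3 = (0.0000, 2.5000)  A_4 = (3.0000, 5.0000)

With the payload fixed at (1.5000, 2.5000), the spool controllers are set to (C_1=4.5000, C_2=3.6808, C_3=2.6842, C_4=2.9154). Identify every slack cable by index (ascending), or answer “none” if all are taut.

2, 3

cable 1: L_1 = ‖A_1−P‖ = 4.5000;  C_1 = 4.5000 → taut
cable 2: L_2 = ‖A_2−P‖ = 2.9155;  C_2 = 3.6808 → slack
cable 3: L_3 = ‖A_3−P‖ = 1.5000;  C_3 = 2.6842 → slack
cable 4: L_4 = ‖A_4−P‖ = 2.9155;  C_4 = 2.9154 → taut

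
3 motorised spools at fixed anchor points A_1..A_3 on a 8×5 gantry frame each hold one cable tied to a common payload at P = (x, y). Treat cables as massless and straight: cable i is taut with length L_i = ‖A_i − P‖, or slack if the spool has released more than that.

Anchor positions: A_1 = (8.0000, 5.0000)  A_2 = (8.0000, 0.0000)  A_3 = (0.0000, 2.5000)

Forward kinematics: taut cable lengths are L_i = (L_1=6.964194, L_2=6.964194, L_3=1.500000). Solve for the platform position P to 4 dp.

each cable: (A_i−P)·(A_i−P) = L_i²; let k_i = ‖A_i‖²−L_i²
k_1 = 64.0000+25.0000−48.5000 = 40.5000
row 1: 0.0000x + 10.0000y = 25.0000  (k_2=15.5000)
row 2: 16.0000x + 5.0000y = 36.5000  (k_3=4.0000)
Cramer on rows 1–2 → x = 1.5000, y = 2.5000

(1.5000, 2.5000)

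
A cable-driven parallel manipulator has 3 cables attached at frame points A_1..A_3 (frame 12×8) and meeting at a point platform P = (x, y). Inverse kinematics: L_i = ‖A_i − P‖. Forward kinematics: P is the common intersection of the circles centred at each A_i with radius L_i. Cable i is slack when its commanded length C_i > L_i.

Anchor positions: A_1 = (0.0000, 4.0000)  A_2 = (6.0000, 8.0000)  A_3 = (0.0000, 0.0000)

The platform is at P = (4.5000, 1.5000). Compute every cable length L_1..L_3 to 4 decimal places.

cable 1: Δx=-4.5000, Δy=2.5000; L_1 = √(Δx²+Δy²) = 5.1478
cable 2: Δx=1.5000, Δy=6.5000; L_2 = √(Δx²+Δy²) = 6.6708
cable 3: Δx=-4.5000, Δy=-1.5000; L_3 = √(Δx²+Δy²) = 4.7434

(5.1478, 6.6708, 4.7434)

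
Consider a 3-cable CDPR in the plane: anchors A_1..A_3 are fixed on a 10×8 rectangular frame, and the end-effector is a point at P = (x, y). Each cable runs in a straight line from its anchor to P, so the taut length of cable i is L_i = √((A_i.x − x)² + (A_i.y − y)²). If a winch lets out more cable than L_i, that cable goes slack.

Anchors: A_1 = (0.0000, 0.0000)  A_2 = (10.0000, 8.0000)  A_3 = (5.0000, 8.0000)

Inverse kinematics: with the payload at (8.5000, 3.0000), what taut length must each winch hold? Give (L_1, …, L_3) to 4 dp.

cable 1: Δx=-8.5000, Δy=-3.0000; L_1 = √(Δx²+Δy²) = 9.0139
cable 2: Δx=1.5000, Δy=5.0000; L_2 = √(Δx²+Δy²) = 5.2202
cable 3: Δx=-3.5000, Δy=5.0000; L_3 = √(Δx²+Δy²) = 6.1033

(9.0139, 5.2202, 6.1033)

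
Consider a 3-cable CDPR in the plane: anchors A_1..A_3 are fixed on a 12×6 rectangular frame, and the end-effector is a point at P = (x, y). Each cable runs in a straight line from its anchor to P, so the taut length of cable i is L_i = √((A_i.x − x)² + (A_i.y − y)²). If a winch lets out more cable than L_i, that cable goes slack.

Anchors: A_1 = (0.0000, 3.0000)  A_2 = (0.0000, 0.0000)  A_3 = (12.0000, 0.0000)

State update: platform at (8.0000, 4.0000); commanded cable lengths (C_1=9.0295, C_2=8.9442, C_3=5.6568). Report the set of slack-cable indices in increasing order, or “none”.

1

cable 1: L_1 = ‖A_1−P‖ = 8.0623;  C_1 = 9.0295 → slack
cable 2: L_2 = ‖A_2−P‖ = 8.9443;  C_2 = 8.9442 → taut
cable 3: L_3 = ‖A_3−P‖ = 5.6569;  C_3 = 5.6568 → taut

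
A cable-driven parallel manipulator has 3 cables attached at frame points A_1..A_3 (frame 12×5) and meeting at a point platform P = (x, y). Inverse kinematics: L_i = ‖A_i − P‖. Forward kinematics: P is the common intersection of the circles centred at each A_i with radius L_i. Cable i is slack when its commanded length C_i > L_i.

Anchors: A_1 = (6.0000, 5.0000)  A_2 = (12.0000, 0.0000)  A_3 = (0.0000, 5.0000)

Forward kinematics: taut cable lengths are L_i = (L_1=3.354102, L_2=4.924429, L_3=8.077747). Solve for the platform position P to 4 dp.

each cable: (A_i−P)·(A_i−P) = L_i²; let c_i = ‖A_i‖²−L_i²
c_1 = 36.0000+25.0000−11.2500 = 49.7500
row 1: -12.0000x + 10.0000y = -70.0000  (c_2=119.7500)
row 2: 12.0000x + 0.0000y = 90.0000  (c_3=-40.2500)
Cramer on rows 1–2 → x = 7.5000, y = 2.0000

(7.5000, 2.0000)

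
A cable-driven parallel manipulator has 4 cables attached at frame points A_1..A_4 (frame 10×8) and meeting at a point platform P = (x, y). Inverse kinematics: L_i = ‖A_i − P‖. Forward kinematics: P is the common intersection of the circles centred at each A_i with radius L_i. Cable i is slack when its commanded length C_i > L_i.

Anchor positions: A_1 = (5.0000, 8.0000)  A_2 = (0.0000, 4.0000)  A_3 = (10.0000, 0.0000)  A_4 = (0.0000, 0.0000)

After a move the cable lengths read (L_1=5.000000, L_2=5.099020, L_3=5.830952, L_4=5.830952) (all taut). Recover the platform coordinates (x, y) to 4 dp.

each cable: (A_i−P)·(A_i−P) = L_i²; let c_i = ‖A_i‖²−L_i²
c_1 = 25.0000+64.0000−25.0000 = 64.0000
row 1: 10.0000x + 8.0000y = 74.0000  (c_2=-10.0000)
row 2: -10.0000x + 16.0000y = -2.0000  (c_3=66.0000)
row 3: 10.0000x + 16.0000y = 98.0000  (c_4=-34.0000)
Cramer on rows 1–2 → x = 5.0000, y = 3.0000
check cable 4: ‖A_4−P‖² = 34.0000 ≈ L_4² = 34.0000 ✓

(5.0000, 3.0000)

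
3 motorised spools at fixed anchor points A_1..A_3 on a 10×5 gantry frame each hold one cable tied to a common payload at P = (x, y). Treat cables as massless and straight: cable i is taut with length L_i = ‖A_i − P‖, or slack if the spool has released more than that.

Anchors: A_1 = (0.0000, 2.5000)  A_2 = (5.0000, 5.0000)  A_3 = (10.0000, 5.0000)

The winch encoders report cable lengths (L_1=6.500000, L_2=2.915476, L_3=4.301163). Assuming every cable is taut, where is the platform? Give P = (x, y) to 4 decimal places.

(6.5000, 2.5000)

each cable: (A_i−P)·(A_i−P) = L_i²; let k_i = ‖A_i‖²−L_i²
k_1 = 0.0000+6.2500−42.2500 = -36.0000
row 1: -10.0000x − 5.0000y = -77.5000  (k_2=41.5000)
row 2: -20.0000x − 5.0000y = -142.5000  (k_3=106.5000)
Cramer on rows 1–2 → x = 6.5000, y = 2.5000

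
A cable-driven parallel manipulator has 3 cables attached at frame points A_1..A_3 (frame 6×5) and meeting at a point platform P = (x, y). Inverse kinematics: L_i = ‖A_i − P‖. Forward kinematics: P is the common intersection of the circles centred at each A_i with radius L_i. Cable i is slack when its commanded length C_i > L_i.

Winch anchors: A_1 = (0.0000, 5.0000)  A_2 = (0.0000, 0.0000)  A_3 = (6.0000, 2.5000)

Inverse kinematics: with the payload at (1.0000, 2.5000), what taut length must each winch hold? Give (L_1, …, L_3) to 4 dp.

(2.6926, 2.6926, 5.0000)

cable 1: Δx=-1.0000, Δy=2.5000; L_1 = √(Δx²+Δy²) = 2.6926
cable 2: Δx=-1.0000, Δy=-2.5000; L_2 = √(Δx²+Δy²) = 2.6926
cable 3: Δx=5.0000, Δy=0.0000; L_3 = √(Δx²+Δy²) = 5.0000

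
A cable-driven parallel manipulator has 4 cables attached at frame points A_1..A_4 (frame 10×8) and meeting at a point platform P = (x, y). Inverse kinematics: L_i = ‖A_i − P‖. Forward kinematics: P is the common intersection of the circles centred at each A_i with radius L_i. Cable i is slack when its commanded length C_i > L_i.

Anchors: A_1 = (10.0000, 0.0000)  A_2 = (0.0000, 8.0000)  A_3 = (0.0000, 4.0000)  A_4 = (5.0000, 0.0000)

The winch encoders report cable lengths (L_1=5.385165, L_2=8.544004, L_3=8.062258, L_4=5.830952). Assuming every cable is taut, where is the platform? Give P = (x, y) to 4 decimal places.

(8.0000, 5.0000)

circle eqns → linear via eq_j − eq_1; set c_j = A_j·A_j − L_j²
c_1 = 100.0000+0.0000−29.0000 = 71.0000
20.0000·x − 16.0000·y = c_1−c_2 = 80.0000
20.0000·x − 8.0000·y = c_1−c_3 = 120.0000
10.0000·x + 0.0000·y = c_1−c_4 = 80.0000
solve first two rows → x=8.0000, y=5.0000
check cable 4: ‖A_4−P‖² = 34.0000 ≈ L_4² = 34.0000 ✓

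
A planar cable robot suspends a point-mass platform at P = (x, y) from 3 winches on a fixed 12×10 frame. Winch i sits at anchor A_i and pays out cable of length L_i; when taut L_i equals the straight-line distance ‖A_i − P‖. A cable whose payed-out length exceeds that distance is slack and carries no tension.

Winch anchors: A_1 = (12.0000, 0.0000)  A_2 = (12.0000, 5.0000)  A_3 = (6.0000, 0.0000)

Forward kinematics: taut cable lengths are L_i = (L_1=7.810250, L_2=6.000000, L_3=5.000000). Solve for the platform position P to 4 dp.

circle eqns → linear via eq_j − eq_1; set k_j = A_j·A_j − L_j²
k_1 = 144.0000+0.0000−61.0000 = 83.0000
0.0000·x − 10.0000·y = k_1−k_2 = -50.0000
12.0000·x + 0.0000·y = k_1−k_3 = 72.0000
solve first two rows → x=6.0000, y=5.0000

(6.0000, 5.0000)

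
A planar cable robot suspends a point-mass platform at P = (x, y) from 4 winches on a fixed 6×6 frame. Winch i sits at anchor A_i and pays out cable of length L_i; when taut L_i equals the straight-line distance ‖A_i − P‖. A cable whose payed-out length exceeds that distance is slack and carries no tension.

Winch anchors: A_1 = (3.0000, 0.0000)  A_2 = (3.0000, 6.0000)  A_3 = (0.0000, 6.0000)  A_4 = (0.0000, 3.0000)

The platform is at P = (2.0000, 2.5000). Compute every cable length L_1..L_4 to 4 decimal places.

L_1 = √((3.0000−2.0000)² + (0.0000−2.5000)²) = 2.6926
L_2 = √((3.0000−2.0000)² + (6.0000−2.5000)²) = 3.6401
L_3 = √((0.0000−2.0000)² + (6.0000−2.5000)²) = 4.0311
L_4 = √((0.0000−2.0000)² + (3.0000−2.5000)²) = 2.0616

(2.6926, 3.6401, 4.0311, 2.0616)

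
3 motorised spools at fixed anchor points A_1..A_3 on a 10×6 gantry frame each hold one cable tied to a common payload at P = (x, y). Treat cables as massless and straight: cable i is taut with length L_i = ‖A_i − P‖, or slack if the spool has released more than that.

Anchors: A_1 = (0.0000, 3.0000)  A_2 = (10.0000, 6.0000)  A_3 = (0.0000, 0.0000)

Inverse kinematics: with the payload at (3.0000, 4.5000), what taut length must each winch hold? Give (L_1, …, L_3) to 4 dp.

L_1 = √((0.0000−3.0000)² + (3.0000−4.5000)²) = 3.3541
L_2 = √((10.0000−3.0000)² + (6.0000−4.5000)²) = 7.1589
L_3 = √((0.0000−3.0000)² + (0.0000−4.5000)²) = 5.4083

(3.3541, 7.1589, 5.4083)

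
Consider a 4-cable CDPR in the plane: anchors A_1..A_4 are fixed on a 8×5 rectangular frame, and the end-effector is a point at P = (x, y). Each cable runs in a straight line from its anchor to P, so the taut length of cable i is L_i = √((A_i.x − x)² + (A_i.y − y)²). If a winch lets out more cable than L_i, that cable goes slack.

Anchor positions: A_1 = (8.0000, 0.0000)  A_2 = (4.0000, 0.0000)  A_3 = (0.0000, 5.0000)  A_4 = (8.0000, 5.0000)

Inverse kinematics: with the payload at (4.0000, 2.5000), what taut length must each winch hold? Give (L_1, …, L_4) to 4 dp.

(4.7170, 2.5000, 4.7170, 4.7170)

L_1: Δ = A_1−P = (4.0000, -2.5000) → ‖Δ‖ = √22.2500 = 4.7170
L_2: Δ = A_2−P = (0.0000, -2.5000) → ‖Δ‖ = √6.2500 = 2.5000
L_3: Δ = A_3−P = (-4.0000, 2.5000) → ‖Δ‖ = √22.2500 = 4.7170
L_4: Δ = A_4−P = (4.0000, 2.5000) → ‖Δ‖ = √22.2500 = 4.7170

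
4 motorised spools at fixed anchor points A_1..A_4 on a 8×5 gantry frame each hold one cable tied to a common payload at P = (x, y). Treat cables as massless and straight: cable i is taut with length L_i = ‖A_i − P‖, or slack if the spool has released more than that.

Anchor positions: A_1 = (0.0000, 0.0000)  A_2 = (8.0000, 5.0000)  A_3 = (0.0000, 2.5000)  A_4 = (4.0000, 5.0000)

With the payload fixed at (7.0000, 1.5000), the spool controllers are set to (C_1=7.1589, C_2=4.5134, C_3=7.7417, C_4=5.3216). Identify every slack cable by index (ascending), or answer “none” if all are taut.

i=1: geometric 7.1589 vs commanded 7.1589 ⇒ taut
i=2: geometric 3.6401 vs commanded 4.5134 ⇒ slack
i=3: geometric 7.0711 vs commanded 7.7417 ⇒ slack
i=4: geometric 4.6098 vs commanded 5.3216 ⇒ slack

2, 3, 4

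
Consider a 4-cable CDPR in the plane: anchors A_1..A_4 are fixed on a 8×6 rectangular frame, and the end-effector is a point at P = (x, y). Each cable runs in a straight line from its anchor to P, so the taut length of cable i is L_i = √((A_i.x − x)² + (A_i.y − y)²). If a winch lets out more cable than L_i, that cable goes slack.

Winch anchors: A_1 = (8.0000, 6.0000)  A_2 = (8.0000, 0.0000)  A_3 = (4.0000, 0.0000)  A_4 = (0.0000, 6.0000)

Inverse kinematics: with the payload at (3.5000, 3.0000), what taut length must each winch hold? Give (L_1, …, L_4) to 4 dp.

(5.4083, 5.4083, 3.0414, 4.6098)

L_1: Δ = A_1−P = (4.5000, 3.0000) → ‖Δ‖ = √29.2500 = 5.4083
L_2: Δ = A_2−P = (4.5000, -3.0000) → ‖Δ‖ = √29.2500 = 5.4083
L_3: Δ = A_3−P = (0.5000, -3.0000) → ‖Δ‖ = √9.2500 = 3.0414
L_4: Δ = A_4−P = (-3.5000, 3.0000) → ‖Δ‖ = √21.2500 = 4.6098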